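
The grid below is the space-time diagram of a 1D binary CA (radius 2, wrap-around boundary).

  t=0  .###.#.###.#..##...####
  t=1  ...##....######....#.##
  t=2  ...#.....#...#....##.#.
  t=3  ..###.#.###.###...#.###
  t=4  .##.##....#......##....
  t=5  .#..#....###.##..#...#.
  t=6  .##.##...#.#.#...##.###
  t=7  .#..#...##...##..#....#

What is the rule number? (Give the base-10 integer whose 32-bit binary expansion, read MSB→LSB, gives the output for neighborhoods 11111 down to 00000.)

1683489781

  ##### -> .   bit 31 = 0  t=1,i=11
  ####. -> #   bit 30 = 1  t=0,i=21
  ###.# -> #   bit 29 = 1  t=0,i=3
  ###.. -> .   bit 28 = 0  t=1,i=14
  ##.## -> .   bit 27 = 0  t=0,i=0
  ##.#. -> #   bit 26 = 1  t=0,i=4
  ##..# -> .   bit 25 = 0  t=3,i=0
  ##... -> .   bit 24 = 0  t=0,i=16
  #.### -> .   bit 23 = 0  t=0,i=1
  #.##. -> #   bit 22 = 1  t=1,i=21
  #.#.# -> .   bit 21 = 0  t=0,i=5
  #.#.. -> #   bit 20 = 1  t=0,i=11
  #..## -> #   bit 19 = 1  t=0,i=13
  #..#. -> .   bit 18 = 0  t=5,i=0
  #...# -> .   bit 17 = 0  t=0,i=17
  #.... -> .   bit 16 = 0  t=1,i=6
  .#### -> .   bit 15 = 0  t=0,i=20
  .###. -> .   bit 14 = 0  t=0,i=2
  .##.# -> .   bit 13 = 0  t=2,i=19
  .##.. -> .   bit 12 = 0  t=0,i=15
  .#.## -> .   bit 11 = 0  t=0,i=6
  .#.#. -> .   bit 10 = 0  t=6,i=10
  .#..# -> #   bit 9 = 1  t=0,i=12
  .#... -> #   bit 8 = 1  t=2,i=4
  ..### -> #   bit 7 = 1  t=0,i=19
  ..##. -> #   bit 6 = 1  t=0,i=14
  ..#.# -> #   bit 5 = 1  t=1,i=19
  ..#.. -> #   bit 4 = 1  t=2,i=3
  ...## -> .   bit 3 = 0  t=0,i=18
  ...#. -> #   bit 2 = 1  t=1,i=18
  ....# -> .   bit 1 = 0  t=1,i=7
  ..... -> #   bit 0 = 1  t=2,i=6
  bits 01100100010110000000001111110101 = 1683489781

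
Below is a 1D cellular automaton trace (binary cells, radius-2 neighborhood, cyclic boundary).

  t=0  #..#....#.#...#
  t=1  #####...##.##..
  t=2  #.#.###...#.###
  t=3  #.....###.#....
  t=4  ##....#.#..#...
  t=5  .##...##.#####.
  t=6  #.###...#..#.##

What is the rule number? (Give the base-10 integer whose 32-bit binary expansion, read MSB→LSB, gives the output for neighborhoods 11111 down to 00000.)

  #####|#  b31=1 t=1,i=2
  ####.|.  b30=0 t=1,i=3
  ###.#|#  b29=1 t=2,i=0
  ###..|#  b28=1 t=1,i=4
  ##.##|#  b27=1 t=1,i=10
  ##.#.|.  b26=0 t=2,i=1
  ##..#|#  b25=1 t=0,i=1
  ##...|#  b24=1 t=1,i=5
  #.###|.  b23=0 t=2,i=4
  #.##.|.  b22=0 t=1,i=11
  #.#.#|.  b21=0 t=2,i=2
  #.#..|.  b20=0 t=0,i=10
  #..##|#  b19=1 t=1,i=14
  #..#.|#  b18=1 t=0,i=2
  #...#|#  b17=1 t=0,i=12
  #....|.  b16=0 t=0,i=5
  .####|.  b15=0 t=1,i=1
  .###.|.  b14=0 t=2,i=5
  .##.#|.  b13=0 t=1,i=9
  .##..|#  b12=1 t=0,i=0
  .#.##|.  b11=0 t=2,i=3
  .#.#.|#  b10=1 t=0,i=9
  .#..#|#  b9=1 t=4,i=9
  .#...|#  b8=1 t=0,i=4
  ..###|#  b7=1 t=1,i=0
  ..##.|.  b6=0 t=0,i=14
  ..#.#|#  b5=1 t=0,i=8
  ..#..|#  b4=1 t=0,i=3
  ...##|.  b3=0 t=0,i=13
  ...#.|.  b2=0 t=0,i=7
  ....#|.  b1=0 t=0,i=6
  .....|.  b0=0 t=3,i=3
  bits 10111011000011100001011110110000 = 3138262960

3138262960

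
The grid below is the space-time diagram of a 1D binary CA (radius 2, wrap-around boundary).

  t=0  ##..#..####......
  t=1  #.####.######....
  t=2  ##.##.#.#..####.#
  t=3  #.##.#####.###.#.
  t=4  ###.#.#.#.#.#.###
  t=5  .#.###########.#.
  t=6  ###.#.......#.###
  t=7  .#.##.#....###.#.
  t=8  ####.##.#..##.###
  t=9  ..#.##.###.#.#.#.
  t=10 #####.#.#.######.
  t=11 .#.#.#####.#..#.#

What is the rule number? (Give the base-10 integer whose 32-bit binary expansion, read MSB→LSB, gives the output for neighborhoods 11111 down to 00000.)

  [31] ##### => .  t=1,i=9
  [30] ####. => #  t=0,i=9
  [29] ###.# => .  t=1,i=5
  [28] ###.. => #  t=0,i=10
  [27] ##.## => #  t=1,i=6
  [26] ##.#. => #  t=2,i=5
  [25] ##..# => #  t=0,i=2
  [24] ##... => #  t=0,i=11
  [23] #.### => .  t=1,i=2
  [22] #.##. => #  t=2,i=3
  [21] #.#.# => #  t=2,i=6
  [20] #.#.. => #  t=2,i=8
  [19] #..## => .  t=0,i=6
  [18] #..#. => #  t=0,i=3
  [17] #...# => #  t=9,i=0
  [16] #.... => #  t=0,i=12
  [15] .#### => #  t=0,i=8
  [14] .###. => #  t=2,i=0
  [13] .##.# => .  t=2,i=4
  [12] .##.. => .  t=0,i=1
  [11] .#.## => #  t=1,i=1
  [10] .#.#. => #  t=2,i=7
  [9] .#..# => #  t=0,i=5
  [8] .#... => .  t=6,i=5
  [7] ..### => #  t=0,i=7
  [6] ..##. => #  t=0,i=0
  [5] ..#.# => #  t=1,i=0
  [4] ..#.. => #  t=0,i=4
  [3] ...## => .  t=0,i=16
  [2] ...#. => #  t=1,i=16
  [1] ....# => .  t=0,i=15
  [0] ..... => .  t=0,i=13
  bits 01011111011101111100111011110100 = 1601687284

1601687284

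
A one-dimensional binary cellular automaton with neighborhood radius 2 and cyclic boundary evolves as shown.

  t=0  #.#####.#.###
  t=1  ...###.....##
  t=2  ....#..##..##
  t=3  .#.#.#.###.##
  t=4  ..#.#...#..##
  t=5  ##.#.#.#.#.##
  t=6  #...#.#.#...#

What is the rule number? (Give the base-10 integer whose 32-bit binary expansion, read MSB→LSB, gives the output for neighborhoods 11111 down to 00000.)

3259365189

  ##### -> #   bit 31 = 1  t=0,i=4
  ####. -> #   bit 30 = 1  t=0,i=5
  ###.# -> .   bit 29 = 0  t=0,i=0
  ###.. -> .   bit 28 = 0  t=1,i=5
  ##.## -> .   bit 27 = 0  t=0,i=1
  ##.#. -> .   bit 26 = 0  t=0,i=7
  ##..# -> #   bit 25 = 1  t=2,i=9
  ##... -> .   bit 24 = 0  t=1,i=0
  #.### -> .   bit 23 = 0  t=0,i=2
  #.##. -> #   bit 22 = 1  t=3,i=11
  #.#.# -> .   bit 21 = 0  t=0,i=8
  #.#.. -> .   bit 20 = 0  t=4,i=4
  #..## -> .   bit 19 = 0  t=2,i=6
  #..#. -> #   bit 18 = 1  t=4,i=1
  #...# -> .   bit 17 = 0  t=1,i=1
  #.... -> #   bit 16 = 1  t=1,i=7
  .#### -> #   bit 15 = 1  t=0,i=3
  .###. -> #   bit 14 = 1  t=1,i=4
  .##.# -> #   bit 13 = 1  t=3,i=12
  .##.. -> #   bit 12 = 1  t=1,i=12
  .#.## -> .   bit 11 = 0  t=0,i=9
  .#.#. -> #   bit 10 = 1  t=3,i=2
  .#..# -> #   bit 9 = 1  t=2,i=5
  .#... -> #   bit 8 = 1  t=4,i=5
  ..### -> .   bit 7 = 0  t=1,i=3
  ..##. -> #   bit 6 = 1  t=1,i=11
  ..#.# -> .   bit 5 = 0  t=4,i=2
  ..#.. -> .   bit 4 = 0  t=2,i=4
  ...## -> .   bit 3 = 0  t=1,i=2
  ...#. -> #   bit 2 = 1  t=2,i=3
  ....# -> .   bit 1 = 0  t=1,i=9
  ..... -> #   bit 0 = 1  t=1,i=8
  bits 11000010010001011111011101000101 = 3259365189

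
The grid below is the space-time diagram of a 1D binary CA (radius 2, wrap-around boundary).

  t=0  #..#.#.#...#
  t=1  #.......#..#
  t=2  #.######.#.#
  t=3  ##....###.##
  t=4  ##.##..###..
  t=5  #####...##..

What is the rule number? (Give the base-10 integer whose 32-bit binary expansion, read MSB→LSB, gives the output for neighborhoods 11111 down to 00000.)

2084666183

  #####|.  b31=0 t=2,i=4
  ####.|#  b30=1 t=2,i=6
  ###.#|#  b29=1 t=2,i=7
  ###..|#  b28=1 t=3,i=1
  ##.##|#  b27=1 t=2,i=1
  ##.#.|#  b26=1 t=2,i=8
  ##..#|.  b25=0 t=0,i=1
  ##...|.  b24=0 t=1,i=1
  #.###|.  b23=0 t=2,i=2
  #.##.|#  b22=1 t=2,i=11
  #.#.#|.  b21=0 t=0,i=5
  #.#..|.  b20=0 t=0,i=7
  #..##|.  b19=0 t=1,i=10
  #..#.|.  b18=0 t=0,i=2
  #...#|.  b17=0 t=0,i=9
  #....|#  b16=1 t=1,i=2
  .####|.  b15=0 t=2,i=3
  .###.|#  b14=1 t=3,i=7
  .##.#|#  b13=1 t=2,i=0
  .##..|#  b12=1 t=0,i=0
  .#.##|#  b11=1 t=2,i=10
  .#.#.|.  b10=0 t=0,i=4
  .#..#|#  b9=1 t=1,i=9
  .#...|#  b8=1 t=0,i=8
  ..###|.  b7=0 t=3,i=6
  ..##.|#  b6=1 t=0,i=11
  ..#.#|.  b5=0 t=0,i=3
  ..#..|.  b4=0 t=1,i=8
  ...##|.  b3=0 t=0,i=10
  ...#.|#  b2=1 t=1,i=7
  ....#|#  b1=1 t=1,i=6
  .....|#  b0=1 t=1,i=3
  bits 01111100010000010111101101000111 = 2084666183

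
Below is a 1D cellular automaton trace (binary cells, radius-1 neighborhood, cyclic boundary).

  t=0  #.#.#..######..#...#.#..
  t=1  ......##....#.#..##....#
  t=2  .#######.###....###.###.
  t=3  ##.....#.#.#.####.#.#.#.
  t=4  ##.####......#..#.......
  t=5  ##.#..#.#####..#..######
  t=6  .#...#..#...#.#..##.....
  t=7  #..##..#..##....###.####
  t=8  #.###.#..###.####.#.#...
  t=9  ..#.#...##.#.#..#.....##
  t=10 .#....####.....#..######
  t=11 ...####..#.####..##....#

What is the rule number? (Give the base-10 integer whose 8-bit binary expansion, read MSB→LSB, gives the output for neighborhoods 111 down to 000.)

75

  ### -> .   bit 7 = 0  t=0,i=8
  ##. -> #   bit 6 = 1  t=0,i=12
  #.# -> .   bit 5 = 0  t=0,i=1
  #.. -> .   bit 4 = 0  t=0,i=5
  .## -> #   bit 3 = 1  t=0,i=7
  .#. -> .   bit 2 = 0  t=0,i=0
  ..# -> #   bit 1 = 1  t=0,i=6
  ... -> #   bit 0 = 1  t=0,i=17
  bits 01001011 = 75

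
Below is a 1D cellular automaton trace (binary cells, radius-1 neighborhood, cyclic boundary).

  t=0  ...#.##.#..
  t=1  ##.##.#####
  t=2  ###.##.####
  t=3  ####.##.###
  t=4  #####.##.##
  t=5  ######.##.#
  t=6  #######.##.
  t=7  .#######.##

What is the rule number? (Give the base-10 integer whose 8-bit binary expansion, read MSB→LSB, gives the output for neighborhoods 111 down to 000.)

  [7] ### => #  t=1,i=0
  [6] ##. => #  t=0,i=6
  [5] #.# => #  t=0,i=4
  [4] #.. => #  t=0,i=9
  [3] .## => .  t=0,i=5
  [2] .#. => #  t=0,i=3
  [1] ..# => .  t=0,i=2
  [0] ... => #  t=0,i=0
  bits 11110101 = 245

245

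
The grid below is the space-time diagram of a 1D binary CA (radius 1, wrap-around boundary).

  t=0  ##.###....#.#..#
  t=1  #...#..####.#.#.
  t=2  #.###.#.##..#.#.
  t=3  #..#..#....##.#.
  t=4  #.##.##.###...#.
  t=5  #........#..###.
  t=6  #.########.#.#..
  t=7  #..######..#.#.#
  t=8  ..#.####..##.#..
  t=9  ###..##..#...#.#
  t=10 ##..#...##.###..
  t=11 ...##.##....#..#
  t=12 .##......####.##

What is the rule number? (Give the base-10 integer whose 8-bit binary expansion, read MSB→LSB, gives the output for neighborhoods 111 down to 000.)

135

  nb ###: next=#  (t=0,i=0, bit7=1)
  nb ##.: next=.  (t=0,i=1, bit6=0)
  nb #.#: next=.  (t=0,i=2, bit5=0)
  nb #..: next=.  (t=0,i=6, bit4=0)
  nb .##: next=.  (t=0,i=3, bit3=0)
  nb .#.: next=#  (t=0,i=10, bit2=1)
  nb ..#: next=#  (t=0,i=9, bit1=1)
  nb ...: next=#  (t=0,i=7, bit0=1)
  bits 10000111 = 135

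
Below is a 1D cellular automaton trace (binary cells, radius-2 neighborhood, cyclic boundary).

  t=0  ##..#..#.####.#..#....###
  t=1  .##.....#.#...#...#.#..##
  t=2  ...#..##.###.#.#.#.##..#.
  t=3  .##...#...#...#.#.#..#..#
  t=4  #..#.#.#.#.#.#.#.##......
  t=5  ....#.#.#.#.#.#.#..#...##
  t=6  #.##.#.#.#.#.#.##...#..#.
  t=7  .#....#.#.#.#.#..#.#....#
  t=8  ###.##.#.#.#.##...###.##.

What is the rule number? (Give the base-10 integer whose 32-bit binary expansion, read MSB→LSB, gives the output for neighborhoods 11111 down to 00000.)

  ##### -> #   bit 31 = 1  t=0,i=24
  ####. -> .   bit 30 = 0  t=0,i=0
  ###.# -> .   bit 29 = 0  t=0,i=12
  ###.. -> #   bit 28 = 1  t=0,i=1
  ##.## -> .   bit 27 = 0  t=1,i=0
  ##.#. -> .   bit 26 = 0  t=0,i=13
  ##..# -> #   bit 25 = 1  t=0,i=2
  ##... -> #   bit 24 = 1  t=1,i=3
  #.### -> .   bit 23 = 0  t=0,i=9
  #.##. -> .   bit 22 = 0  t=1,i=1
  #.#.# -> .   bit 21 = 0  t=2,i=13
  #.#.. -> #   bit 20 = 1  t=0,i=14
  #..## -> .   bit 19 = 0  t=1,i=22
  #..#. -> .   bit 18 = 0  t=0,i=3
  #...# -> .   bit 17 = 0  t=1,i=12
  #.... -> .   bit 16 = 0  t=0,i=19
  .#### -> #   bit 15 = 1  t=0,i=10
  .###. -> #   bit 14 = 1  t=2,i=10
  .##.# -> .   bit 13 = 0  t=1,i=24
  .##.. -> .   bit 12 = 0  t=1,i=2
  .#.## -> #   bit 11 = 1  t=0,i=8
  .#.#. -> #   bit 10 = 1  t=1,i=9
  .#..# -> .   bit 9 = 0  t=0,i=5
  .#... -> #   bit 8 = 1  t=0,i=18
  ..### -> .   bit 7 = 0  t=0,i=22
  ..##. -> #   bit 6 = 1  t=1,i=23
  ..#.# -> .   bit 5 = 0  t=0,i=7
  ..#.. -> .   bit 4 = 0  t=0,i=4
  ...## -> .   bit 3 = 0  t=0,i=21
  ...#. -> #   bit 2 = 1  t=1,i=7
  ....# -> #   bit 1 = 1  t=0,i=20
  ..... -> .   bit 0 = 0  t=1,i=5
  bits 10010011000100001100110101000110 = 2467351878

2467351878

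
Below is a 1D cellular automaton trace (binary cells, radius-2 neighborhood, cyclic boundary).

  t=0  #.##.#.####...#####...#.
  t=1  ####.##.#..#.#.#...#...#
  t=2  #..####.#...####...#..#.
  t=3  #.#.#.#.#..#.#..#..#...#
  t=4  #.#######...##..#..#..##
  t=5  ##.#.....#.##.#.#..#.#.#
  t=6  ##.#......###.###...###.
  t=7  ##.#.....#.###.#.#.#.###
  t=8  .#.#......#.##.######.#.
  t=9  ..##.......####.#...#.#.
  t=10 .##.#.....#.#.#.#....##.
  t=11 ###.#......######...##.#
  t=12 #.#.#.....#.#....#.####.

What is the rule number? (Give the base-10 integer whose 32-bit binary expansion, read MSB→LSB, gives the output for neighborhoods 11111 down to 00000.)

729345112

  [31] ##### => .  t=0,i=16
  [30] ####. => .  t=0,i=9
  [29] ###.# => #  t=1,i=3
  [28] ###.. => .  t=0,i=10
  [27] ##.## => #  t=1,i=4
  [26] ##.#. => .  t=0,i=4
  [25] ##..# => #  t=4,i=14
  [24] ##... => #  t=0,i=11
  [23] #.### => .  t=0,i=7
  [22] #.##. => #  t=0,i=2
  [21] #.#.# => #  t=0,i=0
  [20] #.#.. => #  t=1,i=8
  [19] #..## => #  t=2,i=2
  [18] #..#. => .  t=1,i=10
  [17] #...# => .  t=0,i=12
  [16] #.... => .  t=5,i=5
  [15] .#### => #  t=0,i=8
  [14] .###. => #  t=4,i=23
  [13] .##.# => #  t=0,i=3
  [12] .##.. => .  t=4,i=13
  [11] .#.## => #  t=0,i=1
  [10] .#.#. => #  t=0,i=23
  [9] .#..# => .  t=1,i=9
  [8] .#... => .  t=1,i=16
  [7] ..### => .  t=0,i=14
  [6] ..##. => #  t=3,i=23
  [5] ..#.# => .  t=0,i=22
  [4] ..#.. => #  t=1,i=19
  [3] ...## => #  t=0,i=13
  [2] ...#. => .  t=0,i=21
  [1] ....# => .  t=5,i=7
  [0] ..... => .  t=5,i=6
  bits 00101011011110001110110001011000 = 729345112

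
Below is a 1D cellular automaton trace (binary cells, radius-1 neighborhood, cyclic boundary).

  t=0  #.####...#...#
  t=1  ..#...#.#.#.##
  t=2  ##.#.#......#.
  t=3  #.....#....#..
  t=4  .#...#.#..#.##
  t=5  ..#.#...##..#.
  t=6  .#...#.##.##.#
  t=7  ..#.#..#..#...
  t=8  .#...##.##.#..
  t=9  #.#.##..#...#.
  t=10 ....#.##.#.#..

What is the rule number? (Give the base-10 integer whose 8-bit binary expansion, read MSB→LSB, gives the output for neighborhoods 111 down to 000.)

  [7] ### => .  t=0,i=3
  [6] ##. => .  t=0,i=0
  [5] #.# => .  t=0,i=1
  [4] #.. => #  t=0,i=6
  [3] .## => #  t=0,i=2
  [2] .#. => .  t=0,i=9
  [1] ..# => #  t=0,i=8
  [0] ... => .  t=0,i=7
  bits 00011010 = 26

26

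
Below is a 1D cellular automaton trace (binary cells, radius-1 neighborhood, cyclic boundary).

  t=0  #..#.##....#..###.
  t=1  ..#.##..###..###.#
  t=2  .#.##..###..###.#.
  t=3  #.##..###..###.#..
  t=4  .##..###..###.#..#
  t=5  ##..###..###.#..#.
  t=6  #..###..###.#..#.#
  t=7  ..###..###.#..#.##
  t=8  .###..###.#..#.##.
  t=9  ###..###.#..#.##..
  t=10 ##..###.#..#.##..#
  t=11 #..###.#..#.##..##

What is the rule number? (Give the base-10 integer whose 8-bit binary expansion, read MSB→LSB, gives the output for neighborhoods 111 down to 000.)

  [7] ### => #  t=0,i=15
  [6] ##. => .  t=0,i=6
  [5] #.# => #  t=0,i=4
  [4] #.. => .  t=0,i=1
  [3] .## => #  t=0,i=5
  [2] .#. => .  t=0,i=0
  [1] ..# => #  t=0,i=2
  [0] ... => #  t=0,i=8
  bits 10101011 = 171

171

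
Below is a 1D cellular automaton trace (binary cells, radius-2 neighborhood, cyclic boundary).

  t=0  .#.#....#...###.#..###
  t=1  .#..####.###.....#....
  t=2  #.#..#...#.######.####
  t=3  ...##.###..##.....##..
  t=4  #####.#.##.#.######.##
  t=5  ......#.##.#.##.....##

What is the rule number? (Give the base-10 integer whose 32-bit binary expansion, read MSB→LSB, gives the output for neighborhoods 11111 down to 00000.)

333947727

  nb #####: next=.  (t=2,i=13, bit31=0)
  nb ####.: next=.  (t=1,i=6, bit30=0)
  nb ###.#: next=.  (t=0,i=14, bit29=0)
  nb ###..: next=#  (t=1,i=11, bit28=1)
  nb ##.##: next=.  (t=1,i=8, bit27=0)
  nb ##.#.: next=.  (t=0,i=0, bit26=0)
  nb ##..#: next=#  (t=3,i=9, bit25=1)
  nb ##...: next=#  (t=1,i=12, bit24=1)
  nb #.###: next=#  (t=1,i=9, bit23=1)
  nb #.##.: next=#  (t=4,i=8, bit22=1)
  nb #.#.#: next=#  (t=0,i=1, bit21=1)
  nb #.#..: next=.  (t=0,i=3, bit20=0)
  nb #..##: next=.  (t=0,i=18, bit19=0)
  nb #..#.: next=#  (t=2,i=4, bit18=1)
  nb #...#: next=#  (t=0,i=10, bit17=1)
  nb #....: next=#  (t=0,i=5, bit16=1)
  nb .####: next=#  (t=1,i=5, bit15=1)
  nb .###.: next=.  (t=0,i=13, bit14=0)
  nb .##.#: next=#  (t=3,i=4, bit13=1)
  nb .##..: next=.  (t=3,i=12, bit12=0)
  nb .#.##: next=.  (t=2,i=10, bit11=0)
  nb .#.#.: next=.  (t=0,i=2, bit10=0)
  nb .#..#: next=#  (t=0,i=17, bit9=1)
  nb .#...: next=#  (t=0,i=4, bit8=1)
  nb ..###: next=.  (t=0,i=12, bit7=0)
  nb ..##.: next=#  (t=3,i=3, bit6=1)
  nb ..#.#: next=.  (t=2,i=9, bit5=0)
  nb ..#..: next=.  (t=0,i=8, bit4=0)
  nb ...##: next=#  (t=0,i=11, bit3=1)
  nb ...#.: next=#  (t=0,i=7, bit2=1)
  nb ....#: next=#  (t=0,i=6, bit1=1)
  nb .....: next=#  (t=1,i=14, bit0=1)
  bits 00010011111001111010001101001111 = 333947727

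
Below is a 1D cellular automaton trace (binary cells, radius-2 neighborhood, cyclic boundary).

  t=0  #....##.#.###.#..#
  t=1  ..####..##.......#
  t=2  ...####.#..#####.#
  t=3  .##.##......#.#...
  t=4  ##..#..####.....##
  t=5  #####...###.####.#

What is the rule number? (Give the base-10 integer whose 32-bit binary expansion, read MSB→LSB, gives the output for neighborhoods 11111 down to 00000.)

1382516827

  ##### -> .   bit 31 = 0  t=2,i=13
  ####. -> #   bit 30 = 1  t=1,i=4
  ###.# -> .   bit 29 = 0  t=0,i=12
  ###.. -> #   bit 28 = 1  t=1,i=5
  ##.## -> .   bit 27 = 0  t=3,i=3
  ##.#. -> .   bit 26 = 0  t=0,i=7
  ##..# -> #   bit 25 = 1  t=1,i=6
  ##... -> .   bit 24 = 0  t=0,i=1
  #.### -> .   bit 23 = 0  t=0,i=10
  #.##. -> #   bit 22 = 1  t=3,i=4
  #.#.# -> #   bit 21 = 1  t=0,i=8
  #.#.. -> .   bit 20 = 0  t=0,i=14
  #..## -> .   bit 19 = 0  t=0,i=16
  #..#. -> #   bit 18 = 1  t=4,i=3
  #...# -> #   bit 17 = 1  t=2,i=1
  #.... -> #   bit 16 = 1  t=0,i=2
  .#### -> #   bit 15 = 1  t=1,i=3
  .###. -> .   bit 14 = 0  t=0,i=11
  .##.# -> .   bit 13 = 0  t=0,i=6
  .##.. -> .   bit 12 = 0  t=0,i=0
  .#.## -> #   bit 11 = 1  t=0,i=9
  .#.#. -> .   bit 10 = 0  t=3,i=13
  .#..# -> .   bit 9 = 0  t=0,i=15
  .#... -> .   bit 8 = 0  t=2,i=0
  ..### -> .   bit 7 = 0  t=1,i=2
  ..##. -> #   bit 6 = 1  t=0,i=5
  ..#.# -> .   bit 5 = 0  t=3,i=12
  ..#.. -> #   bit 4 = 1  t=1,i=17
  ...## -> #   bit 3 = 1  t=0,i=4
  ...#. -> .   bit 2 = 0  t=1,i=16
  ....# -> #   bit 1 = 1  t=0,i=3
  ..... -> #   bit 0 = 1  t=1,i=12
  bits 01010010011001111000100001011011 = 1382516827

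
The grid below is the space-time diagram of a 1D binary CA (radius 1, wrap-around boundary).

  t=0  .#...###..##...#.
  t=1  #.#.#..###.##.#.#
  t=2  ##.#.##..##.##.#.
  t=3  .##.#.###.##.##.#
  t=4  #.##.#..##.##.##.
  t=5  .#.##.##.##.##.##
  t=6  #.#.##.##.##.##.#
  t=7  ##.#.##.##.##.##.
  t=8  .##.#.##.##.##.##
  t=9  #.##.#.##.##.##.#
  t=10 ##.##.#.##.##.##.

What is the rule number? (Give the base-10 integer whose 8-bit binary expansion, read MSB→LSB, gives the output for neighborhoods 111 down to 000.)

114

  nb ###: next=.  (t=0,i=6, bit7=0)
  nb ##.: next=#  (t=0,i=7, bit6=1)
  nb #.#: next=#  (t=1,i=1, bit5=1)
  nb #..: next=#  (t=0,i=2, bit4=1)
  nb .##: next=.  (t=0,i=5, bit3=0)
  nb .#.: next=.  (t=0,i=1, bit2=0)
  nb ..#: next=#  (t=0,i=0, bit1=1)
  nb ...: next=.  (t=0,i=3, bit0=0)
  bits 01110010 = 114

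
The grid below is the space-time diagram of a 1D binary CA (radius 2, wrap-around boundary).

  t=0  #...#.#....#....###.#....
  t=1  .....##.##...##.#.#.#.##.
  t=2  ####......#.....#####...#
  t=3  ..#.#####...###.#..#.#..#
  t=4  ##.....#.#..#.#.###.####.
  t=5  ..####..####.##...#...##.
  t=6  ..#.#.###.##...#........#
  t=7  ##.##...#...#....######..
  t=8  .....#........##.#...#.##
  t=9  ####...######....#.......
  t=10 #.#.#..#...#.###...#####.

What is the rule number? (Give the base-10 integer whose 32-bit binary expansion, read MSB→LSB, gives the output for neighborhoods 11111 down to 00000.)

1664943747

  nb #####: next=.  (t=2,i=1, bit31=0)
  nb ####.: next=#  (t=2,i=2, bit30=1)
  nb ###.#: next=#  (t=0,i=18, bit29=1)
  nb ###..: next=.  (t=2,i=3, bit28=0)
  nb ##.##: next=.  (t=1,i=7, bit27=0)
  nb ##.#.: next=.  (t=0,i=19, bit26=0)
  nb ##..#: next=#  (t=5,i=6, bit25=1)
  nb ##...: next=#  (t=1,i=10, bit24=1)
  nb #.###: next=.  (t=3,i=4, bit23=0)
  nb #.##.: next=.  (t=1,i=8, bit22=0)
  nb #.#.#: next=#  (t=1,i=16, bit21=1)
  nb #.#..: next=#  (t=0,i=6, bit20=1)
  nb #..##: next=#  (t=5,i=7, bit19=1)
  nb #..#.: next=#  (t=3,i=1, bit18=1)
  nb #...#: next=.  (t=0,i=2, bit17=0)
  nb #....: next=#  (t=0,i=8, bit16=1)
  nb .####: next=.  (t=2,i=0, bit15=0)
  nb .###.: next=.  (t=0,i=17, bit14=0)
  nb .##.#: next=.  (t=1,i=6, bit13=0)
  nb .##..: next=.  (t=1,i=9, bit12=0)
  nb .#.##: next=.  (t=1,i=21, bit11=0)
  nb .#.#.: next=#  (t=0,i=5, bit10=1)
  nb .#..#: next=#  (t=3,i=0, bit9=1)
  nb .#...: next=.  (t=0,i=1, bit8=0)
  nb ..###: next=#  (t=0,i=16, bit7=1)
  nb ..##.: next=.  (t=1,i=5, bit6=0)
  nb ..#.#: next=.  (t=0,i=4, bit5=0)
  nb ..#..: next=.  (t=0,i=0, bit4=0)
  nb ...##: next=.  (t=0,i=15, bit3=0)
  nb ...#.: next=.  (t=0,i=3, bit2=0)
  nb ....#: next=#  (t=0,i=9, bit1=1)
  nb .....: next=#  (t=1,i=1, bit0=1)
  bits 01100011001111010000011010000011 = 1664943747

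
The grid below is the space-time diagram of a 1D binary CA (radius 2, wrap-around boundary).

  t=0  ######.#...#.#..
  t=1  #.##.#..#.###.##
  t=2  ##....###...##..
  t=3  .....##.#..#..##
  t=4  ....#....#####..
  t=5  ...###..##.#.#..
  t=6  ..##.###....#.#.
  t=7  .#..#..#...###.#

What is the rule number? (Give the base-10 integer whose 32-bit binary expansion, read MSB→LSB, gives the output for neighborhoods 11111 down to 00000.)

3121350588

  #####|#  b31=1 t=0,i=2
  ####.|.  b30=0 t=0,i=4
  ###.#|#  b29=1 t=0,i=5
  ###..|#  b28=1 t=2,i=8
  ##.##|#  b27=1 t=1,i=1
  ##.#.|.  b26=0 t=0,i=6
  ##..#|#  b25=1 t=2,i=14
  ##...|.  b24=0 t=2,i=2
  #.###|.  b23=0 t=1,i=10
  #.##.|.  b22=0 t=1,i=2
  #.#.#|.  b21=0 t=5,i=11
  #.#..|.  b20=0 t=0,i=7
  #..##|#  b19=1 t=0,i=15
  #..#.|#  b18=1 t=1,i=7
  #...#|.  b17=0 t=0,i=9
  #....|.  b16=0 t=2,i=3
  .####|.  b15=0 t=0,i=1
  .###.|.  b14=0 t=1,i=11
  .##.#|.  b13=0 t=1,i=3
  .##..|.  b12=0 t=2,i=1
  .#.##|.  b11=0 t=1,i=9
  .#.#.|#  b10=1 t=0,i=12
  .#..#|#  b9=1 t=0,i=14
  .#...|#  b8=1 t=0,i=8
  ..###|#  b7=1 t=0,i=0
  ..##.|.  b6=0 t=2,i=0
  ..#.#|#  b5=1 t=0,i=11
  ..#..|#  b4=1 t=3,i=11
  ...##|#  b3=1 t=2,i=5
  ...#.|#  b2=1 t=0,i=10
  ....#|.  b1=0 t=2,i=4
  .....|.  b0=0 t=3,i=2
  bits 10111010000011000000011110111100 = 3121350588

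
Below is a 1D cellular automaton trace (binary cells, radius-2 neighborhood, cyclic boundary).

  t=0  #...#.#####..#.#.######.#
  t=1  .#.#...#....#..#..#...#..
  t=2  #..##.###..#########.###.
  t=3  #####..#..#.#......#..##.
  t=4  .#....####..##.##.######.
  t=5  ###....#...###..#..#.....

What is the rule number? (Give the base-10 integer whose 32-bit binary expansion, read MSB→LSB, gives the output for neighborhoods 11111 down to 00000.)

557638485

  [31] ##### => .  t=0,i=8
  [30] ####. => .  t=0,i=9
  [29] ###.# => #  t=0,i=22
  [28] ###.. => .  t=0,i=10
  [27] ##.## => .  t=0,i=23
  [26] ##.#. => .  t=2,i=24
  [25] ##..# => .  t=0,i=11
  [24] ##... => #  t=0,i=1
  [23] #.### => .  t=0,i=6
  [22] #.##. => .  t=0,i=24
  [21] #.#.# => #  t=0,i=15
  [20] #.#.. => #  t=1,i=3
  [19] #..## => #  t=2,i=2
  [18] #..#. => #  t=0,i=12
  [17] #...# => .  t=0,i=2
  [16] #.... => .  t=1,i=9
  [15] .#### => #  t=0,i=7
  [14] .###. => #  t=2,i=7
  [13] .##.# => #  t=2,i=4
  [12] .##.. => .  t=0,i=0
  [11] .#.## => .  t=0,i=5
  [10] .#.#. => .  t=0,i=14
  [9] .#..# => #  t=1,i=13
  [8] .#... => #  t=1,i=4
  [7] ..### => .  t=2,i=11
  [6] ..##. => #  t=2,i=3
  [5] ..#.# => .  t=0,i=4
  [4] ..#.. => #  t=1,i=7
  [3] ...## => .  t=4,i=5
  [2] ...#. => #  t=0,i=3
  [1] ....# => .  t=1,i=10
  [0] ..... => #  t=3,i=15
  bits 00100001001111001110001101010101 = 557638485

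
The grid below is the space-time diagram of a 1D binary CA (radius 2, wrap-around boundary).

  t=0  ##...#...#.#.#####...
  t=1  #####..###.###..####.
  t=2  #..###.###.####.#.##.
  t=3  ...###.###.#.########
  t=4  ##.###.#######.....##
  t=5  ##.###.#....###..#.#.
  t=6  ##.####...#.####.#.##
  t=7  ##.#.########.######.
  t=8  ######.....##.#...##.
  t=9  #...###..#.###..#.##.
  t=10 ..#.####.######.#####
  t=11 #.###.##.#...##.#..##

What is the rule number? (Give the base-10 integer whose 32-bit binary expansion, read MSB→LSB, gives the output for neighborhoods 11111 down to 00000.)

  #####|.  b31=0 t=0,i=15
  ####.|#  b30=1 t=0,i=16
  ###.#|#  b29=1 t=1,i=9
  ###..|#  b28=1 t=0,i=17
  ##.##|.  b27=0 t=1,i=10
  ##.#.|#  b26=1 t=2,i=15
  ##..#|#  b25=1 t=1,i=5
  ##...|#  b24=1 t=0,i=2
  #.###|#  b23=1 t=0,i=13
  #.##.|#  b22=1 t=2,i=18
  #.#.#|#  b21=1 t=0,i=11
  #.#..|.  b20=0 t=2,i=0
  #..##|.  b19=0 t=1,i=6
  #..#.|.  b18=0 t=5,i=16
  #...#|#  b17=1 t=0,i=3
  #....|.  b16=0 t=4,i=15
  .####|.  b15=0 t=0,i=14
  .###.|#  b14=1 t=1,i=8
  .##.#|#  b13=1 t=2,i=19
  .##..|#  b12=1 t=0,i=1
  .#.##|#  b11=1 t=0,i=12
  .#.#.|.  b10=0 t=0,i=10
  .#..#|.  b9=0 t=2,i=1
  .#...|.  b8=0 t=0,i=6
  ..###|#  b7=1 t=1,i=7
  ..##.|#  b6=1 t=0,i=0
  ..#.#|#  b5=1 t=0,i=9
  ..#..|.  b4=0 t=0,i=5
  ...##|.  b3=0 t=0,i=20
  ...#.|#  b2=1 t=0,i=4
  ....#|#  b1=1 t=4,i=17
  .....|.  b0=0 t=4,i=16
  bits 01110111111000100111100011100110 = 2011330790

2011330790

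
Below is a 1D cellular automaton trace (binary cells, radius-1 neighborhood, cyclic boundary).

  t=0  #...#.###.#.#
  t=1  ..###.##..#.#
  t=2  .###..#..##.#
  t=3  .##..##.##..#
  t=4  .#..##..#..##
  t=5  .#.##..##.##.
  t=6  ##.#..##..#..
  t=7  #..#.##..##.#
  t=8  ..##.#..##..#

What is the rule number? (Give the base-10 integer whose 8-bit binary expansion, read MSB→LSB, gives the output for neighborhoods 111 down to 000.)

143

  ###|#  b7=1 t=0,i=7
  ##.|.  b6=0 t=0,i=0
  #.#|.  b5=0 t=0,i=5
  #..|.  b4=0 t=0,i=1
  .##|#  b3=1 t=0,i=6
  .#.|#  b2=1 t=0,i=4
  ..#|#  b1=1 t=0,i=3
  ...|#  b0=1 t=0,i=2
  bits 10001111 = 143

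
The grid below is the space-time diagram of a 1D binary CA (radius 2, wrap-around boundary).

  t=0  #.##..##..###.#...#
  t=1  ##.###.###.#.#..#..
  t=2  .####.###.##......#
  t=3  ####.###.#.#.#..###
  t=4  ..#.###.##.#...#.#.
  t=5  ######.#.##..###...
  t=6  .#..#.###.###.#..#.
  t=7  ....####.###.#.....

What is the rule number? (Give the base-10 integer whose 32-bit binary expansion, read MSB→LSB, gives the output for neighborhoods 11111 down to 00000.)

1319893030

  ##### -> .   bit 31 = 0  t=3,i=0
  ####. -> #   bit 30 = 1  t=2,i=3
  ###.# -> .   bit 29 = 0  t=0,i=12
  ###.. -> .   bit 28 = 0  t=5,i=15
  ##.## -> #   bit 27 = 1  t=0,i=1
  ##.#. -> #   bit 26 = 1  t=0,i=13
  ##..# -> #   bit 25 = 1  t=0,i=4
  ##... -> .   bit 24 = 0  t=2,i=12
  #.### -> #   bit 23 = 1  t=1,i=3
  #.##. -> .   bit 22 = 0  t=0,i=2
  #.#.# -> #   bit 21 = 1  t=1,i=11
  #.#.. -> .   bit 20 = 0  t=0,i=14
  #..## -> #   bit 19 = 1  t=0,i=5
  #..#. -> .   bit 18 = 0  t=1,i=15
  #...# -> #   bit 17 = 1  t=0,i=16
  #.... -> #   bit 16 = 1  t=2,i=13
  .#### -> #   bit 15 = 1  t=2,i=2
  .###. -> #   bit 14 = 1  t=0,i=11
  .##.# -> #   bit 13 = 1  t=0,i=0
  .##.. -> #   bit 12 = 1  t=0,i=3
  .#.## -> #   bit 11 = 1  t=2,i=0
  .#.#. -> .   bit 10 = 0  t=1,i=12
  .#..# -> .   bit 9 = 0  t=1,i=14
  .#... -> .   bit 8 = 0  t=0,i=15
  ..### -> .   bit 7 = 0  t=0,i=10
  ..##. -> .   bit 6 = 0  t=0,i=6
  ..#.# -> #   bit 5 = 1  t=2,i=18
  ..#.. -> .   bit 4 = 0  t=1,i=16
  ...## -> .   bit 3 = 0  t=0,i=17
  ...#. -> #   bit 2 = 1  t=2,i=17
  ....# -> #   bit 1 = 1  t=2,i=16
  ..... -> .   bit 0 = 0  t=2,i=14
  bits 01001110101010111111100000100110 = 1319893030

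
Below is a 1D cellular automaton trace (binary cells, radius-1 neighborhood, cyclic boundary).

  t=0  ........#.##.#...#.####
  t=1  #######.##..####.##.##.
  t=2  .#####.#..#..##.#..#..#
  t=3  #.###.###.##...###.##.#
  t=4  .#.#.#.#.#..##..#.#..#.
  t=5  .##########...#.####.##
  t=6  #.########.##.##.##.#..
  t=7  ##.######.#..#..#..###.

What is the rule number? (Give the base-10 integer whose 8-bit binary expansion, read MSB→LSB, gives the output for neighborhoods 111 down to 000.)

181

  nb ###: next=#  (t=0,i=20, bit7=1)
  nb ##.: next=.  (t=0,i=11, bit6=0)
  nb #.#: next=#  (t=0,i=9, bit5=1)
  nb #..: next=#  (t=0,i=0, bit4=1)
  nb .##: next=.  (t=0,i=10, bit3=0)
  nb .#.: next=#  (t=0,i=8, bit2=1)
  nb ..#: next=.  (t=0,i=7, bit1=0)
  nb ...: next=#  (t=0,i=1, bit0=1)
  bits 10110101 = 181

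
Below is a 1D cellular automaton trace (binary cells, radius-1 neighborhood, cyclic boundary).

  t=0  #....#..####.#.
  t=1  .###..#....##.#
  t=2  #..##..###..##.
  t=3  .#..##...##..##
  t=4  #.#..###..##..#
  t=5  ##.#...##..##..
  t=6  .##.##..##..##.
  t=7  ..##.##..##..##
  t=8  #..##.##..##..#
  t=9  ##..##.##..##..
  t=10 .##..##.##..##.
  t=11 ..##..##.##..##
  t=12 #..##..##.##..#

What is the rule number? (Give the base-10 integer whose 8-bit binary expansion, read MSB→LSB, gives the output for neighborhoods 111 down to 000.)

  ### -> .   bit 7 = 0  t=0,i=9
  ##. -> #   bit 6 = 1  t=0,i=11
  #.# -> #   bit 5 = 1  t=0,i=12
  #.. -> #   bit 4 = 1  t=0,i=1
  .## -> .   bit 3 = 0  t=0,i=8
  .#. -> .   bit 2 = 0  t=0,i=0
  ..# -> .   bit 1 = 0  t=0,i=4
  ... -> #   bit 0 = 1  t=0,i=2
  bits 01110001 = 113

113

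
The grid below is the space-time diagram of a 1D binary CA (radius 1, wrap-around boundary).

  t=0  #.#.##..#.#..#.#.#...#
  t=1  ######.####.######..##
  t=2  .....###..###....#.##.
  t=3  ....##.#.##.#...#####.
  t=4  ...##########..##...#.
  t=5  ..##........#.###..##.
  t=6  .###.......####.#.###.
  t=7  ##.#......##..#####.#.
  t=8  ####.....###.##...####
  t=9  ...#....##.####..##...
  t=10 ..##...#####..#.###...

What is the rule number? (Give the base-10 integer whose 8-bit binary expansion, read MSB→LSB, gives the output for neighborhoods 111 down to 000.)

  nb ###: next=.  (t=1,i=0, bit7=0)
  nb ##.: next=#  (t=0,i=0, bit6=1)
  nb #.#: next=#  (t=0,i=1, bit5=1)
  nb #..: next=.  (t=0,i=6, bit4=0)
  nb .##: next=#  (t=0,i=4, bit3=1)
  nb .#.: next=#  (t=0,i=2, bit2=1)
  nb ..#: next=#  (t=0,i=7, bit1=1)
  nb ...: next=.  (t=0,i=19, bit0=0)
  bits 01101110 = 110

110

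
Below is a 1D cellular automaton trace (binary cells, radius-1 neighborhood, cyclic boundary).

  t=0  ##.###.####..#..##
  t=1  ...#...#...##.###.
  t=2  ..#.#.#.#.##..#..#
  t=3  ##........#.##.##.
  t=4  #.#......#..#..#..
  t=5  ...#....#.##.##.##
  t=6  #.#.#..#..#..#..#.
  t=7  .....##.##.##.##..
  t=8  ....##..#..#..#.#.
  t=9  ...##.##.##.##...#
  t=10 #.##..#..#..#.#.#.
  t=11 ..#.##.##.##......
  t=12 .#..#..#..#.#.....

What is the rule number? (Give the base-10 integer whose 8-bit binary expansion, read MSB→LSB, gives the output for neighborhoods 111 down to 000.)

26

  nb ###: next=.  (t=0,i=0, bit7=0)
  nb ##.: next=.  (t=0,i=1, bit6=0)
  nb #.#: next=.  (t=0,i=2, bit5=0)
  nb #..: next=#  (t=0,i=11, bit4=1)
  nb .##: next=#  (t=0,i=3, bit3=1)
  nb .#.: next=.  (t=0,i=13, bit2=0)
  nb ..#: next=#  (t=0,i=12, bit1=1)
  nb ...: next=.  (t=1,i=0, bit0=0)
  bits 00011010 = 26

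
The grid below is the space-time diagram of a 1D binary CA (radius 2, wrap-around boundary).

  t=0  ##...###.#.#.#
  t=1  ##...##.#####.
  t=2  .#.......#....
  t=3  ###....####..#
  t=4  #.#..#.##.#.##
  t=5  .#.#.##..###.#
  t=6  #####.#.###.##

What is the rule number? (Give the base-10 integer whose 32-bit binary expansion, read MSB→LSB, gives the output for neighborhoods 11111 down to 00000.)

  ##### -> .   bit 31 = 0  t=1,i=10
  ####. -> .   bit 30 = 0  t=1,i=11
  ###.# -> .   bit 29 = 0  t=0,i=7
  ###.. -> #   bit 28 = 1  t=0,i=1
  ##.## -> .   bit 27 = 0  t=1,i=7
  ##.#. -> #   bit 26 = 1  t=0,i=8
  ##..# -> .   bit 25 = 0  t=3,i=11
  ##... -> .   bit 24 = 0  t=0,i=2
  #.### -> .   bit 23 = 0  t=0,i=13
  #.##. -> .   bit 22 = 0  t=1,i=0
  #.#.# -> #   bit 21 = 1  t=0,i=9
  #.#.. -> .   bit 20 = 0  t=4,i=2
  #..## -> #   bit 19 = 1  t=3,i=12
  #..#. -> .   bit 18 = 0  t=4,i=4
  #...# -> .   bit 17 = 0  t=0,i=3
  #.... -> .   bit 16 = 0  t=2,i=3
  .#### -> #   bit 15 = 1  t=1,i=9
  .###. -> #   bit 14 = 1  t=0,i=0
  .##.# -> .   bit 13 = 0  t=1,i=6
  .##.. -> #   bit 12 = 1  t=1,i=1
  .#.## -> #   bit 11 = 1  t=0,i=12
  .#.#. -> #   bit 10 = 1  t=0,i=10
  .#..# -> #   bit 9 = 1  t=4,i=3
  .#... -> #   bit 8 = 1  t=2,i=2
  ..### -> #   bit 7 = 1  t=0,i=5
  ..##. -> .   bit 6 = 0  t=1,i=5
  ..#.# -> #   bit 5 = 1  t=4,i=5
  ..#.. -> #   bit 4 = 1  t=2,i=1
  ...## -> .   bit 3 = 0  t=0,i=4
  ...#. -> #   bit 2 = 1  t=2,i=0
  ....# -> #   bit 1 = 1  t=2,i=7
  ..... -> .   bit 0 = 0  t=2,i=4
  bits 00010100001010001101111110110110 = 338223030

338223030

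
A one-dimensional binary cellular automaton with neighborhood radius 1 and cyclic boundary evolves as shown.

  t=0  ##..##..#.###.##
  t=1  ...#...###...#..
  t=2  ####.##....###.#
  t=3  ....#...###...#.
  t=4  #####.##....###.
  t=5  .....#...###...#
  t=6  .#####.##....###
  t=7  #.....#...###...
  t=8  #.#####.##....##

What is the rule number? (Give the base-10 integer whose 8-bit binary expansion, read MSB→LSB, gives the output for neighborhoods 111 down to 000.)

39

  nb ###: next=.  (t=0,i=0, bit7=0)
  nb ##.: next=.  (t=0,i=1, bit6=0)
  nb #.#: next=#  (t=0,i=9, bit5=1)
  nb #..: next=.  (t=0,i=2, bit4=0)
  nb .##: next=.  (t=0,i=4, bit3=0)
  nb .#.: next=#  (t=0,i=8, bit2=1)
  nb ..#: next=#  (t=0,i=3, bit1=1)
  nb ...: next=#  (t=1,i=0, bit0=1)
  bits 00100111 = 39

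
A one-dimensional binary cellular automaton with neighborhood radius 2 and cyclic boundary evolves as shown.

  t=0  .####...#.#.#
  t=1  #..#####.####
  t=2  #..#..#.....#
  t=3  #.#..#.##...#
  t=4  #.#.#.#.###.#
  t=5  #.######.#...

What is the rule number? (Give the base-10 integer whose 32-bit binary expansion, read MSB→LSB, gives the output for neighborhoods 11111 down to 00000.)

  ##### -> .   bit 31 = 0  t=1,i=5
  ####. -> #   bit 30 = 1  t=0,i=3
  ###.# -> .   bit 29 = 0  t=1,i=7
  ###.. -> #   bit 28 = 1  t=0,i=4
  ##.## -> .   bit 27 = 0  t=1,i=8
  ##.#. -> .   bit 26 = 0  t=3,i=1
  ##..# -> .   bit 25 = 0  t=1,i=1
  ##... -> #   bit 24 = 1  t=0,i=5
  #.### -> .   bit 23 = 0  t=0,i=1
  #.##. -> .   bit 22 = 0  t=3,i=7
  #.#.# -> #   bit 21 = 1  t=0,i=10
  #.#.. -> #   bit 20 = 1  t=3,i=2
  #..## -> .   bit 19 = 0  t=1,i=2
  #..#. -> #   bit 18 = 1  t=2,i=2
  #...# -> #   bit 17 = 1  t=0,i=6
  #.... -> #   bit 16 = 1  t=2,i=8
  .#### -> .   bit 15 = 0  t=0,i=2
  .###. -> #   bit 14 = 1  t=4,i=9
  .##.# -> #   bit 13 = 1  t=3,i=0
  .##.. -> #   bit 12 = 1  t=2,i=0
  .#.## -> #   bit 11 = 1  t=0,i=0
  .#.#. -> #   bit 10 = 1  t=0,i=9
  .#..# -> .   bit 9 = 0  t=2,i=4
  .#... -> #   bit 8 = 1  t=2,i=7
  ..### -> #   bit 7 = 1  t=1,i=3
  ..##. -> #   bit 6 = 1  t=2,i=12
  ..#.# -> .   bit 5 = 0  t=0,i=8
  ..#.. -> .   bit 4 = 0  t=2,i=3
  ...## -> .   bit 3 = 0  t=2,i=11
  ...#. -> #   bit 2 = 1  t=0,i=7
  ....# -> .   bit 1 = 0  t=2,i=10
  ..... -> .   bit 0 = 0  t=2,i=9
  bits 01010001001101110111110111000100 = 1362591172

1362591172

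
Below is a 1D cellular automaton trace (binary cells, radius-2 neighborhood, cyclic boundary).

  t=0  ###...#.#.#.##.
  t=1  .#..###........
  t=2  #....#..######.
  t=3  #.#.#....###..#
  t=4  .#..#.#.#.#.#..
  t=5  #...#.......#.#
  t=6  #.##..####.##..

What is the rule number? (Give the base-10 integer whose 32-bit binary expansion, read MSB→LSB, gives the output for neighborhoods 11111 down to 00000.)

2249445421

  [31] ##### => #  t=2,i=10
  [30] ####. => .  t=2,i=12
  [29] ###.# => .  t=2,i=13
  [28] ###.. => .  t=0,i=2
  [27] ##.## => .  t=0,i=14
  [26] ##.#. => #  t=2,i=14
  [25] ##..# => #  t=3,i=12
  [24] ##... => .  t=0,i=3
  [23] #.### => .  t=0,i=0
  [22] #.##. => .  t=0,i=12
  [21] #.#.# => .  t=0,i=8
  [20] #.#.. => #  t=2,i=0
  [19] #..## => .  t=1,i=3
  [18] #..#. => .  t=4,i=3
  [17] #...# => #  t=0,i=4
  [16] #.... => #  t=1,i=8
  [15] .#### => #  t=2,i=9
  [14] .###. => #  t=0,i=1
  [13] .##.# => .  t=0,i=13
  [12] .##.. => #  t=5,i=0
  [11] .#.## => .  t=0,i=11
  [10] .#.#. => .  t=0,i=7
  [9] .#..# => .  t=1,i=2
  [8] .#... => .  t=2,i=1
  [7] ..### => .  t=1,i=4
  [6] ..##. => .  t=3,i=14
  [5] ..#.# => #  t=0,i=6
  [4] ..#.. => .  t=1,i=1
  [3] ...## => #  t=3,i=8
  [2] ...#. => #  t=0,i=5
  [1] ....# => .  t=1,i=14
  [0] ..... => #  t=1,i=9
  bits 10000110000100111101000000101101 = 2249445421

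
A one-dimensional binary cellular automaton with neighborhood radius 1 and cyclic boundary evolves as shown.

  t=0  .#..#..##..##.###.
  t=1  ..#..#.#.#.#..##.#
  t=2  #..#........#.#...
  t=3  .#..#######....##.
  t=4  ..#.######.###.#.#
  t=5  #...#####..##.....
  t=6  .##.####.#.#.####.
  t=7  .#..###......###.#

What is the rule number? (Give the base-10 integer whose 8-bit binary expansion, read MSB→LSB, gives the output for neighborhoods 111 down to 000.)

  ### -> #   bit 7 = 1  t=0,i=15
  ##. -> .   bit 6 = 0  t=0,i=8
  #.# -> .   bit 5 = 0  t=0,i=13
  #.. -> #   bit 4 = 1  t=0,i=2
  .## -> #   bit 3 = 1  t=0,i=7
  .#. -> .   bit 2 = 0  t=0,i=1
  ..# -> .   bit 1 = 0  t=0,i=0
  ... -> #   bit 0 = 1  t=2,i=5
  bits 10011001 = 153

153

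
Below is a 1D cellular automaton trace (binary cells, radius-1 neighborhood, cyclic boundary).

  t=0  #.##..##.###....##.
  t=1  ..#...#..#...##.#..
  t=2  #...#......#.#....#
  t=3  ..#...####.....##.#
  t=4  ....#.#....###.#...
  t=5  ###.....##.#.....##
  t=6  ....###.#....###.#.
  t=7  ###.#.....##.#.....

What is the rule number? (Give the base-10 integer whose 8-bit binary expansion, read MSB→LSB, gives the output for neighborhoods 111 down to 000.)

  ###|.  b7=0 t=0,i=10
  ##.|.  b6=0 t=0,i=3
  #.#|.  b5=0 t=0,i=1
  #..|.  b4=0 t=0,i=4
  .##|#  b3=1 t=0,i=2
  .#.|.  b2=0 t=0,i=0
  ..#|.  b1=0 t=0,i=5
  ...|#  b0=1 t=0,i=13
  bits 00001001 = 9

9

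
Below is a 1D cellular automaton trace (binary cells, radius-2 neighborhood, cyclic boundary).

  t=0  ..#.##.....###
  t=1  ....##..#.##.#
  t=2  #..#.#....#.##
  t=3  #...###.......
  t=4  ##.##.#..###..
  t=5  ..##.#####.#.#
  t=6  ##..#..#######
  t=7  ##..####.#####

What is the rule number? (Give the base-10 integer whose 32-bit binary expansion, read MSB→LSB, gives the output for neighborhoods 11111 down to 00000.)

4235728793

  [31] ##### => #  t=5,i=7
  [30] ####. => #  t=5,i=8
  [29] ###.# => #  t=5,i=9
  [28] ###.. => #  t=0,i=13
  [27] ##.## => #  t=4,i=2
  [26] ##.#. => #  t=1,i=12
  [25] ##..# => .  t=0,i=0
  [24] ##... => .  t=0,i=6
  [23] #.### => .  t=2,i=12
  [22] #.##. => #  t=0,i=4
  [21] #.#.# => #  t=5,i=11
  [20] #.#.. => #  t=1,i=13
  [19] #..## => #  t=4,i=8
  [18] #..#. => .  t=0,i=1
  [17] #...# => .  t=3,i=2
  [16] #.... => .  t=0,i=7
  [15] .#### => .  t=5,i=6
  [14] .###. => .  t=0,i=12
  [13] .##.# => .  t=1,i=11
  [12] .##.. => #  t=0,i=5
  [11] .#.## => .  t=0,i=3
  [10] .#.#. => #  t=2,i=4
  [9] .#..# => #  t=4,i=7
  [8] .#... => #  t=1,i=0
  [7] ..### => #  t=0,i=11
  [6] ..##. => .  t=1,i=4
  [5] ..#.# => .  t=0,i=2
  [4] ..#.. => #  t=3,i=0
  [3] ...## => #  t=0,i=10
  [2] ...#. => .  t=2,i=9
  [1] ....# => .  t=0,i=9
  [0] ..... => #  t=0,i=8
  bits 11111100011110000001011110011001 = 4235728793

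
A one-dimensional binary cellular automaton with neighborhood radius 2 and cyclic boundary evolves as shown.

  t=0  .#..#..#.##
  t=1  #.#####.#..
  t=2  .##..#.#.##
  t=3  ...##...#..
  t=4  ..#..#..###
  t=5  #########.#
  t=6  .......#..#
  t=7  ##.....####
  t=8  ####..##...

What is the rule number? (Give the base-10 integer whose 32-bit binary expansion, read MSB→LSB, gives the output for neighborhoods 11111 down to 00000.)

1468861336

  nb #####: next=.  (t=1,i=4, bit31=0)
  nb ####.: next=#  (t=1,i=5, bit30=1)
  nb ###.#: next=.  (t=1,i=6, bit29=0)
  nb ###..: next=#  (t=4,i=10, bit28=1)
  nb ##.##: next=.  (t=2,i=0, bit27=0)
  nb ##.#.: next=#  (t=0,i=0, bit26=1)
  nb ##..#: next=#  (t=2,i=3, bit25=1)
  nb ##...: next=#  (t=3,i=5, bit24=1)
  nb #.###: next=#  (t=1,i=2, bit23=1)
  nb #.##.: next=.  (t=0,i=9, bit22=0)
  nb #.#.#: next=.  (t=2,i=7, bit21=0)
  nb #.#..: next=.  (t=0,i=1, bit20=0)
  nb #..##: next=#  (t=4,i=7, bit19=1)
  nb #..#.: next=#  (t=0,i=3, bit18=1)
  nb #...#: next=.  (t=3,i=6, bit17=0)
  nb #....: next=#  (t=3,i=10, bit16=1)
  nb .####: next=.  (t=1,i=3, bit15=0)
  nb .###.: next=.  (t=4,i=9, bit14=0)
  nb .##.#: next=.  (t=0,i=10, bit13=0)
  nb .##..: next=.  (t=2,i=2, bit12=0)
  nb .#.##: next=#  (t=0,i=8, bit11=1)
  nb .#.#.: next=.  (t=2,i=6, bit10=0)
  nb .#..#: next=#  (t=0,i=2, bit9=1)
  nb .#...: next=#  (t=3,i=9, bit8=1)
  nb ..###: next=#  (t=4,i=8, bit7=1)
  nb ..##.: next=.  (t=3,i=3, bit6=0)
  nb ..#.#: next=.  (t=0,i=7, bit5=0)
  nb ..#..: next=#  (t=0,i=4, bit4=1)
  nb ...##: next=#  (t=3,i=2, bit3=1)
  nb ...#.: next=.  (t=3,i=7, bit2=0)
  nb ....#: next=.  (t=3,i=1, bit1=0)
  nb .....: next=.  (t=3,i=0, bit0=0)
  bits 01010111100011010000101110011000 = 1468861336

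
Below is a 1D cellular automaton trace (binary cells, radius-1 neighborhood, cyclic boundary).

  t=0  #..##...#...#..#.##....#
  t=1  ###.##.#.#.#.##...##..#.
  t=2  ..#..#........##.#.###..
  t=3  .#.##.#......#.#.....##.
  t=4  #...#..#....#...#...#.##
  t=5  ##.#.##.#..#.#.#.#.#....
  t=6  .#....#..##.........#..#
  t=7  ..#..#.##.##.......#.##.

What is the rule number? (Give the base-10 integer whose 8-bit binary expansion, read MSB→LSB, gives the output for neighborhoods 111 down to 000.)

  [7] ### => .  t=1,i=1
  [6] ##. => #  t=0,i=0
  [5] #.# => .  t=0,i=16
  [4] #.. => #  t=0,i=1
  [3] .## => .  t=0,i=3
  [2] .#. => .  t=0,i=8
  [1] ..# => #  t=0,i=2
  [0] ... => .  t=0,i=6
  bits 01010010 = 82

82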